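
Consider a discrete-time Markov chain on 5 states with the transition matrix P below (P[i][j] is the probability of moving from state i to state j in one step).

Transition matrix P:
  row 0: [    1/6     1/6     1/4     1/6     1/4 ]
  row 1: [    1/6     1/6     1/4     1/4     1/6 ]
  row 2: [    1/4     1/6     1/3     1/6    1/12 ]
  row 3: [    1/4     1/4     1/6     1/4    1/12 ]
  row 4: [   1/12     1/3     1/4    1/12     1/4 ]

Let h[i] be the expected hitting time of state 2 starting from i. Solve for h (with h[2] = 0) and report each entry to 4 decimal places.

h = [4.2600, 4.2952, 0.0000, 4.6554, 4.2329]

First-step conditioning: h[2] = 0; for i ≠ 2, h[i] = 1 + Σ_k P[i][k]·h[k].
  h[0] = 1 + 1/6·h[0] + 1/6·h[1] + 1/6·h[3] + 1/4·h[4]
  h[1] = 1 + 1/6·h[0] + 1/6·h[1] + 1/4·h[3] + 1/6·h[4]
  h[3] = 1 + 1/4·h[0] + 1/4·h[1] + 1/4·h[3] + 1/12·h[4]
  h[4] = 1 + 1/12·h[0] + 1/3·h[1] + 1/12·h[3] + 1/4·h[4]
Solving the 4×4 linear system over states ≠ 2 gives exactly h = [6292/1477, 6344/1477, 0, 6876/1477, 6252/1477] (h[2] = 0 is the target).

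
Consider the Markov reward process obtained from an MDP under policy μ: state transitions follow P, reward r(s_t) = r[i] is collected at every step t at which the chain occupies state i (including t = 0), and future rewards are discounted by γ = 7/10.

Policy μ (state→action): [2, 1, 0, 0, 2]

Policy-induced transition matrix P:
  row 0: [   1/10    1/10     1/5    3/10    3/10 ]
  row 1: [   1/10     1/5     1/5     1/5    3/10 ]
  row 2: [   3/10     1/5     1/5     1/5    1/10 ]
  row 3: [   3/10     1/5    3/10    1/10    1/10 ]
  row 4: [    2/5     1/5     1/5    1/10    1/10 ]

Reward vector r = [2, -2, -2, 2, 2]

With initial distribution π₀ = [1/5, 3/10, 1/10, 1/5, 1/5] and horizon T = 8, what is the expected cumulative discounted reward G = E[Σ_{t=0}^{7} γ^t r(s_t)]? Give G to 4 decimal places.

t=0: π = [0.2000, 0.3000, 0.1000, 0.2000, 0.2000], E[r] = 0.4000, γ^t·E[r] = 0.400000, running G = 0.400000
t=1: π = [0.2200, 0.1800, 0.2200, 0.1800, 0.2000], E[r] = 0.4000, γ^t·E[r] = 0.280000, running G = 0.680000
t=2: π = [0.2400, 0.1780, 0.2180, 0.1840, 0.1800], E[r] = 0.4160, γ^t·E[r] = 0.203840, running G = 0.883840
t=3: π = [0.2344, 0.1760, 0.2184, 0.1876, 0.1836], E[r] = 0.4224, γ^t·E[r] = 0.144883, running G = 1.028723
t=4: π = [0.2363, 0.1766, 0.2188, 0.1863, 0.1821], E[r] = 0.4187, γ^t·E[r] = 0.100535, running G = 1.129258
t=5: π = [0.2356, 0.1764, 0.2186, 0.1868, 0.1826], E[r] = 0.4200, γ^t·E[r] = 0.070587, running G = 1.199845
t=6: π = [0.2359, 0.1764, 0.2187, 0.1866, 0.1824], E[r] = 0.4195, γ^t·E[r] = 0.049359, running G = 1.249203
t=7: π = [0.2358, 0.1764, 0.2187, 0.1867, 0.1825], E[r] = 0.4197, γ^t·E[r] = 0.034563, running G = 1.283766

G = 1.2838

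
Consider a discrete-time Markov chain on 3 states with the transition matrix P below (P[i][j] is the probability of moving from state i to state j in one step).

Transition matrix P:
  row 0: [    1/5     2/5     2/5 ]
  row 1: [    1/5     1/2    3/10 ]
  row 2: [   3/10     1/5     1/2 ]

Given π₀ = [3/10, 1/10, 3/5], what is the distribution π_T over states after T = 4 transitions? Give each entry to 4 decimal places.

π = [0.2408, 0.3535, 0.4057]

t=0: π = [0.3000, 0.1000, 0.6000]
t=1: π = [0.2600, 0.2900, 0.4500]
t=2: π = [0.2450, 0.3390, 0.4160]
t=3: π = [0.2416, 0.3507, 0.4077]
t=4: π = [0.2408, 0.3535, 0.4057]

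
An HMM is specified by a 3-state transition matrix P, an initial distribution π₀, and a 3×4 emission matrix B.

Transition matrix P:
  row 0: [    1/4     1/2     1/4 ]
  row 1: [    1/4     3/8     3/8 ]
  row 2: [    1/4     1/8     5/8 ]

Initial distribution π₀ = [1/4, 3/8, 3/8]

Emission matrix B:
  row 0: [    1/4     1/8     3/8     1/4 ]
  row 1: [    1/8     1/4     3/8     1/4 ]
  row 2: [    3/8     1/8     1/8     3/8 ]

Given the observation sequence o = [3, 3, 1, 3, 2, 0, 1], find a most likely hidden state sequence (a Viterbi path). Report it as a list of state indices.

path = [2, 2, 2, 2, 2, 2, 2]

t=0: δ = [6.250e-02, 9.375e-02, 1.406e-01]  (obs o_0=3)
t=1: δ = [8.789e-03, 8.789e-03, 3.296e-02]  ψ = [2, 1, 2]  (obs o_1=3)
t=2: δ = [1.030e-03, 1.099e-03, 2.575e-03]  ψ = [2, 0, 2]  (obs o_2=1)
t=3: δ = [1.609e-04, 1.287e-04, 6.035e-04]  ψ = [2, 0, 2]  (obs o_3=3)
t=4: δ = [5.658e-05, 3.017e-05, 4.715e-05]  ψ = [2, 0, 2]  (obs o_4=2)
t=5: δ = [3.536e-06, 3.536e-06, 1.105e-05]  ψ = [0, 0, 2]  (obs o_5=0)
t=6: δ = [3.453e-07, 4.420e-07, 8.633e-07]  ψ = [2, 0, 2]  (obs o_6=1)
backtrack: best end state = 2; path = [2, 2, 2, 2, 2, 2, 2]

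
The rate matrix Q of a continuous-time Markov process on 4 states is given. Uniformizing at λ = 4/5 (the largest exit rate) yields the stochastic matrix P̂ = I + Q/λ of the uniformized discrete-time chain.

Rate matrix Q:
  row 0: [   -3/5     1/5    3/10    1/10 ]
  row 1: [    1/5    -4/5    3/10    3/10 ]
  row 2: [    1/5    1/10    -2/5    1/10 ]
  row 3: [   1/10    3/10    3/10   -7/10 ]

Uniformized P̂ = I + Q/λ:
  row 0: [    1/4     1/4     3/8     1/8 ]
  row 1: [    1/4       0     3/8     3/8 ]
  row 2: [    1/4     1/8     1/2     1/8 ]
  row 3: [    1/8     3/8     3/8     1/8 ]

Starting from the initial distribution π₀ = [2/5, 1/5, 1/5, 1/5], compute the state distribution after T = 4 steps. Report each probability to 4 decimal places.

π = [0.2290, 0.1735, 0.4285, 0.1689]

t=0: π = [0.4000, 0.2000, 0.2000, 0.2000]
t=1: π = [0.2250, 0.2000, 0.4000, 0.1750]
t=2: π = [0.2281, 0.1719, 0.4250, 0.1750]
t=3: π = [0.2281, 0.1758, 0.4281, 0.1680]
t=4: π = [0.2290, 0.1735, 0.4285, 0.1689]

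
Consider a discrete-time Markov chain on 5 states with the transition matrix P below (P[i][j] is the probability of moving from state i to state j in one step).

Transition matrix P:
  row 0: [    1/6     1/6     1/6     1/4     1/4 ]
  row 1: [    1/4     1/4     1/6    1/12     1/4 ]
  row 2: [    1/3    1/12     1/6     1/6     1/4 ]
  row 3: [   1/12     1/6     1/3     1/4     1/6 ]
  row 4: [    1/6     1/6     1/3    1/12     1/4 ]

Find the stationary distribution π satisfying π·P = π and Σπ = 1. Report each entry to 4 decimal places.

π = [0.2053, 0.1606, 0.2334, 0.1644, 0.2363]

Balance equations π_j = Σ_i π_i·P[i][j]:
  π_0 = 1/6·π_0 + 1/4·π_1 + 1/3·π_2 + 1/12·π_3 + 1/6·π_4
  π_1 = 1/6·π_0 + 1/4·π_1 + 1/12·π_2 + 1/6·π_3 + 1/6·π_4
  π_2 = 1/6·π_0 + 1/6·π_1 + 1/6·π_2 + 1/3·π_3 + 1/3·π_4
  π_3 = 1/4·π_0 + 1/12·π_1 + 1/6·π_2 + 1/4·π_3 + 1/12·π_4
  normalize: π_0 + π_1 + π_2 + π_3 + π_4 = 1
Solving the linear system gives exactly π = [648/3157, 507/3157, 67/287, 519/3157, 746/3157].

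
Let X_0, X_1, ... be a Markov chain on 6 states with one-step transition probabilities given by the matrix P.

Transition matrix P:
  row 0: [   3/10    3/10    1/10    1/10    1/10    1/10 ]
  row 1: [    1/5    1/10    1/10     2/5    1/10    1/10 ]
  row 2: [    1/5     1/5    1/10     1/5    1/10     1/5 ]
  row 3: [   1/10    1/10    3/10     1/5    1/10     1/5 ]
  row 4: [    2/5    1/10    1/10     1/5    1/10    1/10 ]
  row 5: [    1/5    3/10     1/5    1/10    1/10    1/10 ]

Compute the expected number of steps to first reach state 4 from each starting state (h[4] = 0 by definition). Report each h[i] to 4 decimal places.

h = [10.0000, 10.0000, 10.0000, 10.0000, 0.0000, 10.0000]

First-step conditioning: h[4] = 0; for i ≠ 4, h[i] = 1 + Σ_k P[i][k]·h[k].
  h[0] = 1 + 3/10·h[0] + 3/10·h[1] + 1/10·h[2] + 1/10·h[3] + 1/10·h[5]
  h[1] = 1 + 1/5·h[0] + 1/10·h[1] + 1/10·h[2] + 2/5·h[3] + 1/10·h[5]
  h[2] = 1 + 1/5·h[0] + 1/5·h[1] + 1/10·h[2] + 1/5·h[3] + 1/5·h[5]
  h[3] = 1 + 1/10·h[0] + 1/10·h[1] + 3/10·h[2] + 1/5·h[3] + 1/5·h[5]
  h[5] = 1 + 1/5·h[0] + 3/10·h[1] + 1/5·h[2] + 1/10·h[3] + 1/10·h[5]
Solving the 5×5 linear system over states ≠ 4 gives exactly h = [10, 10, 10, 10, 0, 10] (h[4] = 0 is the target).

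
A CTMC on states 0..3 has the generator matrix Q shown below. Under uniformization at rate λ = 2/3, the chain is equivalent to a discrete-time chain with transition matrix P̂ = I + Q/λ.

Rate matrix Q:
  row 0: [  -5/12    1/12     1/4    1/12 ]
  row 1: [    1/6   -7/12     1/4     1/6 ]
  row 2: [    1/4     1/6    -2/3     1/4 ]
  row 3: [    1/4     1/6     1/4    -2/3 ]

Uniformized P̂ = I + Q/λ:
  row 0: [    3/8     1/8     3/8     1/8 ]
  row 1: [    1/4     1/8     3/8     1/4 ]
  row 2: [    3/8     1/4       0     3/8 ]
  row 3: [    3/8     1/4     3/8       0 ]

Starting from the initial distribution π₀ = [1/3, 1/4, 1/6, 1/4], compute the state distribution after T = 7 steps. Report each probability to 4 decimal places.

π = [0.3521, 0.1831, 0.2728, 0.1920]

t=0: π = [0.3333, 0.2500, 0.1667, 0.2500]
t=1: π = [0.3438, 0.1771, 0.3125, 0.1667]
t=2: π = [0.3529, 0.1849, 0.2578, 0.2044]
t=3: π = [0.3519, 0.1828, 0.2783, 0.1870]
t=4: π = [0.3522, 0.1832, 0.2706, 0.1941]
t=5: π = [0.3521, 0.1831, 0.2735, 0.1913]
t=6: π = [0.3521, 0.1831, 0.2724, 0.1924]
t=7: π = [0.3521, 0.1831, 0.2728, 0.1920]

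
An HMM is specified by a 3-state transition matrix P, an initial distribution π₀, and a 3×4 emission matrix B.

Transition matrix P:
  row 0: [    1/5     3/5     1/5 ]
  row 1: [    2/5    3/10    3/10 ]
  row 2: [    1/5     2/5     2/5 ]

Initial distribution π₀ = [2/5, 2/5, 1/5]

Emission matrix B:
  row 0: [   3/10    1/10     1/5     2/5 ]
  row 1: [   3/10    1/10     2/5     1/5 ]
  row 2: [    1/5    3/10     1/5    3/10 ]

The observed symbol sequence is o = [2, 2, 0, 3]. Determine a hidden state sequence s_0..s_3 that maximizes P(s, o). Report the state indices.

t=0: δ = [8.000e-02, 1.600e-01, 4.000e-02]  (obs o_0=2)
t=1: δ = [1.280e-02, 1.920e-02, 9.600e-03]  ψ = [1, 0, 1]  (obs o_1=2)
t=2: δ = [2.304e-03, 2.304e-03, 1.152e-03]  ψ = [1, 0, 1]  (obs o_2=0)
t=3: δ = [3.686e-04, 2.765e-04, 2.074e-04]  ψ = [1, 0, 1]  (obs o_3=3)
backtrack: best end state = 0; path = [1, 0, 1, 0]

path = [1, 0, 1, 0]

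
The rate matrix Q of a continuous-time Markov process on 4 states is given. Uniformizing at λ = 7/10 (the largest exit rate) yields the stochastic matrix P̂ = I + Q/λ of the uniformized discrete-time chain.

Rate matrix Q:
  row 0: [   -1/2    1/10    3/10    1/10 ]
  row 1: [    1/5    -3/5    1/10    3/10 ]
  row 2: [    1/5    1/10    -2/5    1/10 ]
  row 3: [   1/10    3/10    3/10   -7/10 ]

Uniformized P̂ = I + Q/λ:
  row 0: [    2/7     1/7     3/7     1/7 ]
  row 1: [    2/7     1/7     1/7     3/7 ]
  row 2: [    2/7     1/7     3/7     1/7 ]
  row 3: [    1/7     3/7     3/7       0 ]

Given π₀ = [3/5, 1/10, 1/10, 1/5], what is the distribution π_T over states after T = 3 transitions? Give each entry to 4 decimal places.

π = [0.2601, 0.1942, 0.3761, 0.1697]

t=0: π = [0.6000, 0.1000, 0.1000, 0.2000]
t=1: π = [0.2571, 0.2000, 0.4000, 0.1429]
t=2: π = [0.2653, 0.1837, 0.3714, 0.1796]
t=3: π = [0.2601, 0.1942, 0.3761, 0.1697]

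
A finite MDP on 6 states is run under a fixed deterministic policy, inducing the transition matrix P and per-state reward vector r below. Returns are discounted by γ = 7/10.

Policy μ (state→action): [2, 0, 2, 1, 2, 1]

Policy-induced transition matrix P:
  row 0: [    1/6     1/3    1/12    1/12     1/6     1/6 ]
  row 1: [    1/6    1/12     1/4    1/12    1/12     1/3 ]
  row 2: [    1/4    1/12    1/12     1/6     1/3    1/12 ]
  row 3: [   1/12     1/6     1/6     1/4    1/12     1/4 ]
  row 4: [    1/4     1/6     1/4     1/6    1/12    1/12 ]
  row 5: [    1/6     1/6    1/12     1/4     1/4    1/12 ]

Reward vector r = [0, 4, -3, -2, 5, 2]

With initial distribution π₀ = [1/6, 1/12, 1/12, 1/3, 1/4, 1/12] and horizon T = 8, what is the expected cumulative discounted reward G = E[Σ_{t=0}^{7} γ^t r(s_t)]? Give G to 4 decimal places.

G = 2.9562

t=0: π = [0.1667, 0.0833, 0.0833, 0.3333, 0.2500, 0.0833], E[r] = 0.8333, γ^t·E[r] = 0.833333, running G = 0.833333
t=1: π = [0.1667, 0.1806, 0.1667, 0.1806, 0.1319, 0.1736], E[r] = 0.8681, γ^t·E[r] = 0.607639, running G = 1.440972
t=2: π = [0.1765, 0.1655, 0.1505, 0.1672, 0.1678, 0.1725], E[r] = 1.0602, γ^t·E[r] = 0.519491, running G = 1.960463
t=3: π = [0.1793, 0.1698, 0.1528, 0.1665, 0.1644, 0.1673], E[r] = 1.0442, γ^t·E[r] = 0.358152, running G = 2.318615
t=4: π = [0.1792, 0.1697, 0.1529, 0.1654, 0.1644, 0.1685], E[r] = 1.0479, γ^t·E[r] = 0.251592, running G = 2.570207
t=5: π = [0.1793, 0.1697, 0.1528, 0.1654, 0.1646, 0.1683], E[r] = 1.0488, γ^t·E[r] = 0.176271, running G = 2.746478
t=6: π = [0.1793, 0.1697, 0.1528, 0.1654, 0.1645, 0.1683], E[r] = 1.0486, γ^t·E[r] = 0.123365, running G = 2.869842
t=7: π = [0.1793, 0.1697, 0.1528, 0.1654, 0.1645, 0.1683], E[r] = 1.0487, γ^t·E[r] = 0.086361, running G = 2.956204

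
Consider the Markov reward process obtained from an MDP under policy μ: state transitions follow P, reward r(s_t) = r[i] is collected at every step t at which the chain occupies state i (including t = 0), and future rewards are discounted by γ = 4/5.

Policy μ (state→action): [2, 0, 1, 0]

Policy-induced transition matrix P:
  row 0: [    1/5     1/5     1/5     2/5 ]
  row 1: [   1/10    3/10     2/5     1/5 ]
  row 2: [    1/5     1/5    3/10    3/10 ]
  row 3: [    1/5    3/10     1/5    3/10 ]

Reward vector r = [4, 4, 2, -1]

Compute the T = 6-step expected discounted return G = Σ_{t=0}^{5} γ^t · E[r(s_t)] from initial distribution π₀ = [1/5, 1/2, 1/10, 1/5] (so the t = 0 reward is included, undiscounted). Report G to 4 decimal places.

t=0: π = [0.2000, 0.5000, 0.1000, 0.2000], E[r] = 2.8000, γ^t·E[r] = 2.800000, running G = 2.800000
t=1: π = [0.1500, 0.2700, 0.3100, 0.2700], E[r] = 2.0300, γ^t·E[r] = 1.624000, running G = 4.424000
t=2: π = [0.1730, 0.2540, 0.2850, 0.2880], E[r] = 1.9900, γ^t·E[r] = 1.273600, running G = 5.697600
t=3: π = [0.1746, 0.2542, 0.2793, 0.2919], E[r] = 1.9819, γ^t·E[r] = 1.014733, running G = 6.712333
t=4: π = [0.1746, 0.2546, 0.2788, 0.2920], E[r] = 1.9823, γ^t·E[r] = 0.811934, running G = 7.524266
t=5: π = [0.1745, 0.2547, 0.2788, 0.2920], E[r] = 1.9824, γ^t·E[r] = 0.649598, running G = 8.173865

G = 8.1739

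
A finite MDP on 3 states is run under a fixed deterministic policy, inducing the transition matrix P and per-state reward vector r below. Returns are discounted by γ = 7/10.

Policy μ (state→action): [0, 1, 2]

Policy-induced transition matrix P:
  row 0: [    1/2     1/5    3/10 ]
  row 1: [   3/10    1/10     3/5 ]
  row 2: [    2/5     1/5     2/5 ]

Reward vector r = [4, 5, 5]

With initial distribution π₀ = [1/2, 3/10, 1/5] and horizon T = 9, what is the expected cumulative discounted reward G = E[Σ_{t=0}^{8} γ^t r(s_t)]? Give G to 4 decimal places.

t=0: π = [0.5000, 0.3000, 0.2000], E[r] = 4.5000, γ^t·E[r] = 4.500000, running G = 4.500000
t=1: π = [0.4200, 0.1700, 0.4100], E[r] = 4.5800, γ^t·E[r] = 3.206000, running G = 7.706000
t=2: π = [0.4250, 0.1830, 0.3920], E[r] = 4.5750, γ^t·E[r] = 2.241750, running G = 9.947750
t=3: π = [0.4242, 0.1817, 0.3941], E[r] = 4.5758, γ^t·E[r] = 1.569499, running G = 11.517249
t=4: π = [0.4243, 0.1818, 0.3939], E[r] = 4.5758, γ^t·E[r] = 1.098638, running G = 12.615887
t=5: π = [0.4242, 0.1818, 0.3939], E[r] = 4.5758, γ^t·E[r] = 0.769048, running G = 13.384935
t=6: π = [0.4242, 0.1818, 0.3939], E[r] = 4.5758, γ^t·E[r] = 0.538333, running G = 13.923268
t=7: π = [0.4242, 0.1818, 0.3939], E[r] = 4.5758, γ^t·E[r] = 0.376833, running G = 14.300101
t=8: π = [0.4242, 0.1818, 0.3939], E[r] = 4.5758, γ^t·E[r] = 0.263783, running G = 14.563885

G = 14.5639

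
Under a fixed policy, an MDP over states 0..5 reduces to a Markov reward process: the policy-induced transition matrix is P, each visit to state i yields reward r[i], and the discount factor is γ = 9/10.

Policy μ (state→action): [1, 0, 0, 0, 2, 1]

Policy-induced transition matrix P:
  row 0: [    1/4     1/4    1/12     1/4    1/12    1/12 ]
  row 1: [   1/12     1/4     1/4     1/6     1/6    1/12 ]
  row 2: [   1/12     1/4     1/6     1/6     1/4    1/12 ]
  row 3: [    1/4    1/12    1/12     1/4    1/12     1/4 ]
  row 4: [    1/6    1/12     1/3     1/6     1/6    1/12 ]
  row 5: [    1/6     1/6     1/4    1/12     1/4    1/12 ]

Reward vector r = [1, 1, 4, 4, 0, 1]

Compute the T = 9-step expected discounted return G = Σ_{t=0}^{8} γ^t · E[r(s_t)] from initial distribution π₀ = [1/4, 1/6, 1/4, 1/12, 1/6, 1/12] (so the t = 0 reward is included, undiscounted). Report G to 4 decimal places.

G = 11.9023

t=0: π = [0.2500, 0.1667, 0.2500, 0.0833, 0.1667, 0.0833], E[r] = 1.8333, γ^t·E[r] = 1.833333, running G = 1.833333
t=1: π = [0.1597, 0.2014, 0.1875, 0.1875, 0.1667, 0.0972], E[r] = 1.9583, γ^t·E[r] = 1.762500, running G = 3.595833
t=2: π = [0.1632, 0.1829, 0.1904, 0.1875, 0.1615, 0.1146], E[r] = 1.9722, γ^t·E[r] = 1.597500, running G = 5.193333
t=3: π = [0.1648, 0.1823, 0.1891, 0.1863, 0.1629, 0.1146], E[r] = 1.9636, γ^t·E[r] = 1.431457, running G = 6.624790
t=4: π = [0.1650, 0.1823, 0.1893, 0.1864, 0.1627, 0.1144], E[r] = 1.9643, γ^t·E[r] = 1.288767, running G = 7.913558
t=5: π = [0.1650, 0.1823, 0.1892, 0.1864, 0.1627, 0.1144], E[r] = 1.9642, γ^t·E[r] = 1.159857, running G = 9.073414
t=6: π = [0.1650, 0.1823, 0.1892, 0.1864, 0.1627, 0.1144], E[r] = 1.9642, γ^t·E[r] = 1.043874, running G = 10.117288
t=7: π = [0.1650, 0.1823, 0.1892, 0.1864, 0.1627, 0.1144], E[r] = 1.9642, γ^t·E[r] = 0.939484, running G = 11.056773
t=8: π = [0.1650, 0.1823, 0.1892, 0.1864, 0.1627, 0.1144], E[r] = 1.9642, γ^t·E[r] = 0.845536, running G = 11.902309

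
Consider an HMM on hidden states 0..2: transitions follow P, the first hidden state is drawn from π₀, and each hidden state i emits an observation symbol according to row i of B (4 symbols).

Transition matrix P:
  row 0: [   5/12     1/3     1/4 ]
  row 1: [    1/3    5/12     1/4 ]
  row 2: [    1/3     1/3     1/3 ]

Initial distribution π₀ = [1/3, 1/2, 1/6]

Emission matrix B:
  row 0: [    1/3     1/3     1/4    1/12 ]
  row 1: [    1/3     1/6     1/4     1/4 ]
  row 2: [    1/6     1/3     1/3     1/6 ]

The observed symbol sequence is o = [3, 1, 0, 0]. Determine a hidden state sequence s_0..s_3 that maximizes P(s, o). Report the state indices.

t=0: δ = [2.778e-02, 1.250e-01, 2.778e-02]  (obs o_0=3)
t=1: δ = [1.389e-02, 8.681e-03, 1.042e-02]  ψ = [1, 1, 1]  (obs o_1=1)
t=2: δ = [1.929e-03, 1.543e-03, 5.787e-04]  ψ = [0, 0, 0]  (obs o_2=0)
t=3: δ = [2.679e-04, 2.143e-04, 8.038e-05]  ψ = [0, 0, 0]  (obs o_3=0)
backtrack: best end state = 0; path = [1, 0, 0, 0]

path = [1, 0, 0, 0]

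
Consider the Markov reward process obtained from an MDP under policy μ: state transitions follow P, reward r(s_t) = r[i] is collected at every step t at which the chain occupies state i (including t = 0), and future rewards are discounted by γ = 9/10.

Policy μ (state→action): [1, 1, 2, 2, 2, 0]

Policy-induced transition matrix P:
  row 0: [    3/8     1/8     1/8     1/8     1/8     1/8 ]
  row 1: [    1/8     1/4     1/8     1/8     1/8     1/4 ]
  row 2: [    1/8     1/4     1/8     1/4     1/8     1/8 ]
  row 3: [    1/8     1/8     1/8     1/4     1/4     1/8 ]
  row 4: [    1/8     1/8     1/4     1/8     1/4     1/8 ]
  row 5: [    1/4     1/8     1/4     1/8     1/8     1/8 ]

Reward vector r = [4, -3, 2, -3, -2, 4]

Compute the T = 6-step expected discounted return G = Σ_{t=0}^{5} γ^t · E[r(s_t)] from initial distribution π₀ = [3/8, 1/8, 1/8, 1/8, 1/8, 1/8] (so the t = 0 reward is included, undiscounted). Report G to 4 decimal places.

G = 2.7665

t=0: π = [0.3750, 0.1250, 0.1250, 0.1250, 0.1250, 0.1250], E[r] = 1.2500, γ^t·E[r] = 1.250000, running G = 1.250000
t=1: π = [0.2344, 0.1563, 0.1563, 0.1563, 0.1563, 0.1406], E[r] = 0.5625, γ^t·E[r] = 0.506250, running G = 1.756250
t=2: π = [0.2012, 0.1641, 0.1621, 0.1641, 0.1641, 0.1445], E[r] = 0.3945, γ^t·E[r] = 0.319570, running G = 2.075820
t=3: π = [0.1934, 0.1658, 0.1636, 0.1658, 0.1660, 0.1455], E[r] = 0.3560, γ^t·E[r] = 0.259493, running G = 2.335313
t=4: π = [0.1915, 0.1662, 0.1639, 0.1662, 0.1665, 0.1457], E[r] = 0.3469, γ^t·E[r] = 0.227617, running G = 2.562930
t=5: π = [0.1911, 0.1663, 0.1640, 0.1663, 0.1666, 0.1458], E[r] = 0.3448, γ^t·E[r] = 0.203589, running G = 2.766519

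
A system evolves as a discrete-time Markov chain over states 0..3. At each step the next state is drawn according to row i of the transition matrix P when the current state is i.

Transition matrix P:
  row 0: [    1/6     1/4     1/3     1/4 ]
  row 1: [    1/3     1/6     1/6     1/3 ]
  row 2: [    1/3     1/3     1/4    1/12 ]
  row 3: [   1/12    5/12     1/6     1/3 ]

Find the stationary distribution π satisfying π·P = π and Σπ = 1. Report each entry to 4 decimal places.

Balance equations π_j = Σ_i π_i·P[i][j]:
  π_0 = 1/6·π_0 + 1/3·π_1 + 1/3·π_2 + 1/12·π_3
  π_1 = 1/4·π_0 + 1/6·π_1 + 1/3·π_2 + 5/12·π_3
  π_2 = 1/3·π_0 + 1/6·π_1 + 1/4·π_2 + 1/6·π_3
  normalize: π_0 + π_1 + π_2 + π_3 = 1
Solving the linear system gives exactly π = [138/599, 517/1797, 134/599, 464/1797].

π = [0.2304, 0.2877, 0.2237, 0.2582]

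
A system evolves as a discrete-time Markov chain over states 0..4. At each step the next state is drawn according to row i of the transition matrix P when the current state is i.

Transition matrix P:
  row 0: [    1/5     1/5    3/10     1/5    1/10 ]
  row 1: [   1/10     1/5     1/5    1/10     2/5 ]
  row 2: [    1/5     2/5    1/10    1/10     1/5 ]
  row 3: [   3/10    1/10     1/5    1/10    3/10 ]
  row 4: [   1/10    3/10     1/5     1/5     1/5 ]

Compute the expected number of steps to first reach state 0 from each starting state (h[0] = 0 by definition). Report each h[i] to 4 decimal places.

First-step conditioning: h[0] = 0; for i ≠ 0, h[i] = 1 + Σ_k P[i][k]·h[k].
  h[1] = 1 + 1/5·h[1] + 1/5·h[2] + 1/10·h[3] + 2/5·h[4]
  h[2] = 1 + 2/5·h[1] + 1/10·h[2] + 1/10·h[3] + 1/5·h[4]
  h[3] = 1 + 1/10·h[1] + 1/5·h[2] + 1/10·h[3] + 3/10·h[4]
  h[4] = 1 + 3/10·h[1] + 1/5·h[2] + 1/5·h[3] + 1/5·h[4]
Solving the 4×4 linear system over states ≠ 0 gives exactly h = [0, 13310/1917, 12140/1917, 10670/1917, 13090/1917] (h[0] = 0 is the target).

h = [0.0000, 6.9431, 6.3328, 5.5660, 6.8284]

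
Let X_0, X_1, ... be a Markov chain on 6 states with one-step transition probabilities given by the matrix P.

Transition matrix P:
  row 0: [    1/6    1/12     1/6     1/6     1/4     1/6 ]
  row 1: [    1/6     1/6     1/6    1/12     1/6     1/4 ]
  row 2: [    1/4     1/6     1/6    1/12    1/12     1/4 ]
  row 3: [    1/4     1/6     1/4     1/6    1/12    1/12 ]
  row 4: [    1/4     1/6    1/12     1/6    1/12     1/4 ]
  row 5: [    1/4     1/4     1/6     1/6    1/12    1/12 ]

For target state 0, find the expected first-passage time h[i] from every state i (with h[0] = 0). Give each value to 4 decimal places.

First-step conditioning: h[0] = 0; for i ≠ 0, h[i] = 1 + Σ_k P[i][k]·h[k].
  h[1] = 1 + 1/6·h[1] + 1/6·h[2] + 1/12·h[3] + 1/6·h[4] + 1/4·h[5]
  h[2] = 1 + 1/6·h[1] + 1/6·h[2] + 1/12·h[3] + 1/12·h[4] + 1/4·h[5]
  h[3] = 1 + 1/6·h[1] + 1/4·h[2] + 1/6·h[3] + 1/12·h[4] + 1/12·h[5]
  h[4] = 1 + 1/6·h[1] + 1/12·h[2] + 1/6·h[3] + 1/12·h[4] + 1/4·h[5]
  h[5] = 1 + 1/4·h[1] + 1/6·h[2] + 1/6·h[3] + 1/12·h[4] + 1/12·h[5]
Solving the 5×5 linear system over states ≠ 0 gives exactly h = [0, 73014/15821, 67398/15821, 67326/15821, 5184/1217, 67794/15821] (h[0] = 0 is the target).

h = [0.0000, 4.6150, 4.2600, 4.2555, 4.2597, 4.2851]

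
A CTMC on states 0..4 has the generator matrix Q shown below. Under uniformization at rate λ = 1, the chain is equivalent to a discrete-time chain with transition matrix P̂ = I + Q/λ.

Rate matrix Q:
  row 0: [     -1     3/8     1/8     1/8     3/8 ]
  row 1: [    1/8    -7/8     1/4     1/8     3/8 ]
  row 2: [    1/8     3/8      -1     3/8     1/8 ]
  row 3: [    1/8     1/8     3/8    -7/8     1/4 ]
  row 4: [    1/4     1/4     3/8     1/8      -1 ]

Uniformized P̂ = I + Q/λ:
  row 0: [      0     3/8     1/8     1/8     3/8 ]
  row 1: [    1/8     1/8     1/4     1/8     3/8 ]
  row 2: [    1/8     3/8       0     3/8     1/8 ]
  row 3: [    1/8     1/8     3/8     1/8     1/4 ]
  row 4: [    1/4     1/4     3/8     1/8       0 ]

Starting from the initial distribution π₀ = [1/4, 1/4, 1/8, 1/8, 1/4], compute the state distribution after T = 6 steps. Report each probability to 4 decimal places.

t=0: π = [0.2500, 0.2500, 0.1250, 0.1250, 0.2500]
t=1: π = [0.1250, 0.2500, 0.2344, 0.1563, 0.2344]
t=2: π = [0.1387, 0.2441, 0.2246, 0.1836, 0.2090]
t=3: π = [0.1338, 0.2419, 0.2256, 0.1812, 0.2175]
t=4: π = [0.1355, 0.2420, 0.2267, 0.1814, 0.2144]
t=5: π = [0.1349, 0.2423, 0.2259, 0.1817, 0.2153]
t=6: π = [0.1350, 0.2421, 0.2263, 0.1815, 0.2151]

π = [0.1350, 0.2421, 0.2263, 0.1815, 0.2151]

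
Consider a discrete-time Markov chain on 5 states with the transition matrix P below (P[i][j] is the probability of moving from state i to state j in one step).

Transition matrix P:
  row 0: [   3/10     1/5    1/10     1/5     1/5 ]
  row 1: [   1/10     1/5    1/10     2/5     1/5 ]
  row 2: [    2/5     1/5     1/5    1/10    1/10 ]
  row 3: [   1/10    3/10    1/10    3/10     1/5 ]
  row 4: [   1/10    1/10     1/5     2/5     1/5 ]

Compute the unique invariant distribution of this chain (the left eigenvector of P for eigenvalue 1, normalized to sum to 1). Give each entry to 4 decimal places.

π = [0.1745, 0.2109, 0.1319, 0.2960, 0.1868]

Balance equations π_j = Σ_i π_i·P[i][j]:
  π_0 = 3/10·π_0 + 1/10·π_1 + 2/5·π_2 + 1/10·π_3 + 1/10·π_4
  π_1 = 1/5·π_0 + 1/5·π_1 + 1/5·π_2 + 3/10·π_3 + 1/10·π_4
  π_2 = 1/10·π_0 + 1/10·π_1 + 1/5·π_2 + 1/10·π_3 + 1/5·π_4
  π_3 = 1/5·π_0 + 2/5·π_1 + 1/10·π_2 + 3/10·π_3 + 2/5·π_4
  normalize: π_0 + π_1 + π_2 + π_3 + π_4 = 1
Solving the linear system gives exactly π = [127/728, 1689/8008, 12/91, 1185/4004, 17/91].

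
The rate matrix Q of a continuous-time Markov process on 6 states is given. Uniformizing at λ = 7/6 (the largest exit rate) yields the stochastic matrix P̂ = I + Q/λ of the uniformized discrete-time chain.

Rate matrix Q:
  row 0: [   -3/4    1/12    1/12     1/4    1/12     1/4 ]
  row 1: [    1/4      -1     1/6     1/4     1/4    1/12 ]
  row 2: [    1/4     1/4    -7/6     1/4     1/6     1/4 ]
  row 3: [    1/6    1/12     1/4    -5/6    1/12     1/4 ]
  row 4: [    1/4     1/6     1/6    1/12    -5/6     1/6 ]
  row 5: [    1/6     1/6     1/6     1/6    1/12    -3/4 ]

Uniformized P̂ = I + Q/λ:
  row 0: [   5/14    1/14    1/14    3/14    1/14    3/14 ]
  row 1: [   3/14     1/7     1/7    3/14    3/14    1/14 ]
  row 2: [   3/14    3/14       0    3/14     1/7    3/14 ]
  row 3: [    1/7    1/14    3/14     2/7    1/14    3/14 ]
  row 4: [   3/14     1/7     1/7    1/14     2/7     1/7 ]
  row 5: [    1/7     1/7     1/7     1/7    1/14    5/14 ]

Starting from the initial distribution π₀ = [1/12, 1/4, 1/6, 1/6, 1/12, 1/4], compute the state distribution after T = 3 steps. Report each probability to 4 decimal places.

π = [0.2156, 0.1227, 0.1236, 0.1943, 0.1257, 0.2181]

t=0: π = [0.0833, 0.2500, 0.1667, 0.1667, 0.0833, 0.2500]
t=1: π = [0.1964, 0.1369, 0.1250, 0.1964, 0.1369, 0.2083]
t=2: π = [0.2134, 0.1237, 0.1250, 0.1939, 0.1293, 0.2147]
t=3: π = [0.2156, 0.1227, 0.1236, 0.1943, 0.1257, 0.2181]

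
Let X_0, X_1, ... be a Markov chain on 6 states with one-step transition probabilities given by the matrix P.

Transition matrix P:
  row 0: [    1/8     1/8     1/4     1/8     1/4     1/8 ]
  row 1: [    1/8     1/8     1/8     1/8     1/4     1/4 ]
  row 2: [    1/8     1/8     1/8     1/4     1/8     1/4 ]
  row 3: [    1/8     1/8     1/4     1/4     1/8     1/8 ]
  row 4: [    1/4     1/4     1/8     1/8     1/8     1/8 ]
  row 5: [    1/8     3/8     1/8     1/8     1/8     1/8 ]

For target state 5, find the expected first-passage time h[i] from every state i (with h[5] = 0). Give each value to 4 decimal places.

h = [6.0000, 5.3333, 5.3333, 6.0000, 6.0000, 0.0000]

First-step conditioning: h[5] = 0; for i ≠ 5, h[i] = 1 + Σ_k P[i][k]·h[k].
  h[0] = 1 + 1/8·h[0] + 1/8·h[1] + 1/4·h[2] + 1/8·h[3] + 1/4·h[4]
  h[1] = 1 + 1/8·h[0] + 1/8·h[1] + 1/8·h[2] + 1/8·h[3] + 1/4·h[4]
  h[2] = 1 + 1/8·h[0] + 1/8·h[1] + 1/8·h[2] + 1/4·h[3] + 1/8·h[4]
  h[3] = 1 + 1/8·h[0] + 1/8·h[1] + 1/4·h[2] + 1/4·h[3] + 1/8·h[4]
  h[4] = 1 + 1/4·h[0] + 1/4·h[1] + 1/8·h[2] + 1/8·h[3] + 1/8·h[4]
Solving the 5×5 linear system over states ≠ 5 gives exactly h = [6, 16/3, 16/3, 6, 6, 0] (h[5] = 0 is the target).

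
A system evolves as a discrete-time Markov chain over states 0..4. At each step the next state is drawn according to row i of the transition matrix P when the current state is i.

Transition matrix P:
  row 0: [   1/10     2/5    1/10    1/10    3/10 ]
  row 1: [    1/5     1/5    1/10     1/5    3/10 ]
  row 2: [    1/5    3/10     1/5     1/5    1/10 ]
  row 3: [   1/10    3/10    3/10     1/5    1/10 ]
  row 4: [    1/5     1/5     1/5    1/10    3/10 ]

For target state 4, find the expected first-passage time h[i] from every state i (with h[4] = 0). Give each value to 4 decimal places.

h = [4.1969, 4.2932, 5.2473, 5.3523, 0.0000]

First-step conditioning: h[4] = 0; for i ≠ 4, h[i] = 1 + Σ_k P[i][k]·h[k].
  h[0] = 1 + 1/10·h[0] + 2/5·h[1] + 1/10·h[2] + 1/10·h[3]
  h[1] = 1 + 1/5·h[0] + 1/5·h[1] + 1/10·h[2] + 1/5·h[3]
  h[2] = 1 + 1/5·h[0] + 3/10·h[1] + 1/5·h[2] + 1/5·h[3]
  h[3] = 1 + 1/10·h[0] + 3/10·h[1] + 3/10·h[2] + 1/5·h[3]
Solving the 4×4 linear system over states ≠ 4 gives exactly h = [1918/457, 1962/457, 2398/457, 2446/457, 0] (h[4] = 0 is the target).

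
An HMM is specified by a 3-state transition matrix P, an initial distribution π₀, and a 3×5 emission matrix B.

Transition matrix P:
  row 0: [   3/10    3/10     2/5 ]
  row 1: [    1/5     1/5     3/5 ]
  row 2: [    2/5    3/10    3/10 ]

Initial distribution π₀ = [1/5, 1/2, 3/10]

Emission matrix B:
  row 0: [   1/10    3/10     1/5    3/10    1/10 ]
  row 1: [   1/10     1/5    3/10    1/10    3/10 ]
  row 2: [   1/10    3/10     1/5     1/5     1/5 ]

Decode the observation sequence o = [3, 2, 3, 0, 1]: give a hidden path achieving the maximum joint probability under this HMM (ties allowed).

path = [1, 2, 0, 1, 2]

t=0: δ = [6.000e-02, 5.000e-02, 6.000e-02]  (obs o_0=3)
t=1: δ = [4.800e-03, 5.400e-03, 6.000e-03]  ψ = [2, 0, 1]  (obs o_1=2)
t=2: δ = [7.200e-04, 1.800e-04, 6.480e-04]  ψ = [2, 2, 1]  (obs o_2=3)
t=3: δ = [2.592e-05, 2.160e-05, 2.880e-05]  ψ = [2, 0, 0]  (obs o_3=0)
t=4: δ = [3.456e-06, 1.728e-06, 3.888e-06]  ψ = [2, 2, 1]  (obs o_4=1)
backtrack: best end state = 2; path = [1, 2, 0, 1, 2]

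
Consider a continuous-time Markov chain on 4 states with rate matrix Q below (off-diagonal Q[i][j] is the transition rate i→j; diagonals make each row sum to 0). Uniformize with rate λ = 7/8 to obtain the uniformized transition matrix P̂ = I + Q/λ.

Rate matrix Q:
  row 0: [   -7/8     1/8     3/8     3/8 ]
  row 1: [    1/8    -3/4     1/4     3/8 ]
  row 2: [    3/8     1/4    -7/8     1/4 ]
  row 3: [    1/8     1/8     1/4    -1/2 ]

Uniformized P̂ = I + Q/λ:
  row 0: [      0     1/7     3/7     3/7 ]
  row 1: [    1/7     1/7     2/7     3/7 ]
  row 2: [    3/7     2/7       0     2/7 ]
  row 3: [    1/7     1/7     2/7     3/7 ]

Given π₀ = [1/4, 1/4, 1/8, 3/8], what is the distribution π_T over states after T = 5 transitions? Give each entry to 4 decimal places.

t=0: π = [0.2500, 0.2500, 0.1250, 0.3750]
t=1: π = [0.1429, 0.1607, 0.2857, 0.4107]
t=2: π = [0.2041, 0.1837, 0.2245, 0.3878]
t=3: π = [0.1778, 0.1749, 0.2507, 0.3965]
t=4: π = [0.1891, 0.1787, 0.2395, 0.3928]
t=5: π = [0.1843, 0.1771, 0.2443, 0.3944]

π = [0.1843, 0.1771, 0.2443, 0.3944]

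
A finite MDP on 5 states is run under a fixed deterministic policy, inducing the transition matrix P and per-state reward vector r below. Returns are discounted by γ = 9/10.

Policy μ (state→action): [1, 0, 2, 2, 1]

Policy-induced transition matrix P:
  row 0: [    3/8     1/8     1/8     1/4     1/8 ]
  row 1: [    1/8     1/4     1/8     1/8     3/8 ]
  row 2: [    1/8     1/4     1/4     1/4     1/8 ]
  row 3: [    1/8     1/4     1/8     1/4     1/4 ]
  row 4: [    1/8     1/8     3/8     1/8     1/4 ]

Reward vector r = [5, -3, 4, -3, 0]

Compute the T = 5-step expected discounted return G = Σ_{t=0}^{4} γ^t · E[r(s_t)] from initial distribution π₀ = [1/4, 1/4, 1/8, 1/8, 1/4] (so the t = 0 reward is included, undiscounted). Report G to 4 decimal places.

t=0: π = [0.2500, 0.2500, 0.1250, 0.1250, 0.2500], E[r] = 0.6250, γ^t·E[r] = 0.625000, running G = 0.625000
t=1: π = [0.1875, 0.1875, 0.2031, 0.1875, 0.2344], E[r] = 0.6250, γ^t·E[r] = 0.562500, running G = 1.187500
t=2: π = [0.1719, 0.1973, 0.2090, 0.1973, 0.2246], E[r] = 0.5117, γ^t·E[r] = 0.414492, running G = 1.601992
t=3: π = [0.1680, 0.2004, 0.2073, 0.1973, 0.2271], E[r] = 0.4758, γ^t·E[r] = 0.346880, running G = 1.948872
t=4: π = [0.1670, 0.2006, 0.2077, 0.1966, 0.2281], E[r] = 0.4741, γ^t·E[r] = 0.311051, running G = 2.259923

G = 2.2599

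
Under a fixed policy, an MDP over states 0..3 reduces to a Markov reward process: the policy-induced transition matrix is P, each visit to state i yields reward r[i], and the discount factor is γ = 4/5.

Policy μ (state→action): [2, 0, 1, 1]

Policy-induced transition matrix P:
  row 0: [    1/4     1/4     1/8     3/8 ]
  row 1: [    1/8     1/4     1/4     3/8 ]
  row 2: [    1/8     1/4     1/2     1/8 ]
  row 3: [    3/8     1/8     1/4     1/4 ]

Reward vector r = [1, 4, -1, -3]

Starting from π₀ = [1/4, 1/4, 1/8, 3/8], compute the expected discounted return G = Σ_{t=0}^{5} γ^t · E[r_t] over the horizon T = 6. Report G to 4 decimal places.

t=0: π = [0.2500, 0.2500, 0.1250, 0.3750], E[r] = 0.0000, γ^t·E[r] = 0.000000, running G = 0.000000
t=1: π = [0.2500, 0.2031, 0.2500, 0.2969], E[r] = -0.0781, γ^t·E[r] = -0.062500, running G = -0.062500
t=2: π = [0.2305, 0.2129, 0.2813, 0.2754], E[r] = -0.0254, γ^t·E[r] = -0.016250, running G = -0.078750
t=3: π = [0.2227, 0.2156, 0.2915, 0.2703], E[r] = -0.0173, γ^t·E[r] = -0.008875, running G = -0.087625
t=4: π = [0.2204, 0.2162, 0.2950, 0.2683], E[r] = -0.0148, γ^t·E[r] = -0.006063, running G = -0.093688
t=5: π = [0.2196, 0.2165, 0.2962, 0.2677], E[r] = -0.0138, γ^t·E[r] = -0.004534, running G = -0.098221

G = -0.0982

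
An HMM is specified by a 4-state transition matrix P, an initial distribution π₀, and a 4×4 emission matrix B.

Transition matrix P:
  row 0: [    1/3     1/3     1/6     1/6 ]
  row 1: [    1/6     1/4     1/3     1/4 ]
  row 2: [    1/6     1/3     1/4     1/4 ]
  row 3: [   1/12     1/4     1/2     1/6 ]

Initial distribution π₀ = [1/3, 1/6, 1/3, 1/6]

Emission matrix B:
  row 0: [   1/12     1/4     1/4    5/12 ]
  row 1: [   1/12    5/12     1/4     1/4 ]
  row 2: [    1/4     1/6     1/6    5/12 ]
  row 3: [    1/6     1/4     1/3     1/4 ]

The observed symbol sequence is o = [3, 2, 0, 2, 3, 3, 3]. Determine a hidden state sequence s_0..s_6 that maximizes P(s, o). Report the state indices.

t=0: δ = [1.389e-01, 4.167e-02, 1.389e-01, 4.167e-02]  (obs o_0=3)
t=1: δ = [1.157e-02, 1.157e-02, 5.787e-03, 1.157e-02]  ψ = [0, 0, 2, 2]  (obs o_1=2)
t=2: δ = [3.215e-04, 3.215e-04, 1.447e-03, 4.823e-04]  ψ = [0, 0, 3, 1]  (obs o_2=0)
t=3: δ = [6.028e-05, 1.206e-04, 6.028e-05, 1.206e-04]  ψ = [2, 2, 2, 2]  (obs o_3=2)
t=4: δ = [8.372e-06, 7.535e-06, 2.512e-05, 7.535e-06]  ψ = [0, 1, 3, 1]  (obs o_4=3)
t=5: δ = [1.744e-06, 2.093e-06, 2.616e-06, 1.570e-06]  ψ = [2, 2, 2, 2]  (obs o_5=3)
t=6: δ = [2.423e-07, 2.180e-07, 3.270e-07, 1.635e-07]  ψ = [0, 2, 3, 2]  (obs o_6=3)
backtrack: best end state = 2; path = [2, 3, 2, 3, 2, 3, 2]

path = [2, 3, 2, 3, 2, 3, 2]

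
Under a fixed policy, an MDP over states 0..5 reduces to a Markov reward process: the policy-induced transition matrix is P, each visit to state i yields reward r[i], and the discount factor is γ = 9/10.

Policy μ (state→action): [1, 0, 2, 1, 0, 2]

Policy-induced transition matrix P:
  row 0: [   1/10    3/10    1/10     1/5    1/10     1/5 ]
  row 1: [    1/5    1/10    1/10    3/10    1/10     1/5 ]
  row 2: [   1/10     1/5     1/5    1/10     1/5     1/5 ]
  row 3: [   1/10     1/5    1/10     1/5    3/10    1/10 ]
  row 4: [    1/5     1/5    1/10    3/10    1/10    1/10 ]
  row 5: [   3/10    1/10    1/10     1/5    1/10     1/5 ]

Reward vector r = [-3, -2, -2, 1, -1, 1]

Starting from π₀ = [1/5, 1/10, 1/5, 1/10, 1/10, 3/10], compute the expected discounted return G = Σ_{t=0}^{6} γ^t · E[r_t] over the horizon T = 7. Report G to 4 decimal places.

G = -4.5514

t=0: π = [0.2000, 0.1000, 0.2000, 0.1000, 0.1000, 0.3000], E[r] = -0.9000, γ^t·E[r] = -0.900000, running G = -0.900000
t=1: π = [0.1800, 0.1800, 0.1200, 0.2000, 0.1400, 0.1800], E[r] = -0.9000, γ^t·E[r] = -0.810000, running G = -1.710000
t=2: π = [0.1680, 0.1820, 0.1120, 0.2200, 0.1520, 0.1660], E[r] = -0.8580, γ^t·E[r] = -0.694980, running G = -2.404980
t=3: π = [0.1666, 0.1820, 0.1112, 0.2222, 0.1552, 0.1628], E[r] = -0.8564, γ^t·E[r] = -0.624316, running G = -3.029296
t=4: π = [0.1663, 0.1822, 0.1111, 0.2226, 0.1556, 0.1623], E[r] = -0.8561, γ^t·E[r] = -0.561713, running G = -3.591009
t=5: π = [0.1662, 0.1822, 0.1111, 0.2227, 0.1556, 0.1622], E[r] = -0.8561, γ^t·E[r] = -0.505493, running G = -4.096502
t=6: π = [0.1662, 0.1822, 0.1111, 0.2227, 0.1556, 0.1622], E[r] = -0.8561, γ^t·E[r] = -0.454941, running G = -4.551443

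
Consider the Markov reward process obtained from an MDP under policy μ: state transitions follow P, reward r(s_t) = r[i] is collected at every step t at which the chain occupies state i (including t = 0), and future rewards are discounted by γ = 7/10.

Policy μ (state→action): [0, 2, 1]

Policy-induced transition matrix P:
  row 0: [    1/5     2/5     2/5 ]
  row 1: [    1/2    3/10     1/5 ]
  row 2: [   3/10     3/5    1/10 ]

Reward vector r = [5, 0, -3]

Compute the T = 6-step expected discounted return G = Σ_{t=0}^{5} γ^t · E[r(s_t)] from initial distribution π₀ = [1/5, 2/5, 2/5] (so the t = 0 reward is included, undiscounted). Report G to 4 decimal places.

t=0: π = [0.2000, 0.4000, 0.4000], E[r] = -0.2000, γ^t·E[r] = -0.200000, running G = -0.200000
t=1: π = [0.3600, 0.4400, 0.2000], E[r] = 1.2000, γ^t·E[r] = 0.840000, running G = 0.640000
t=2: π = [0.3520, 0.3960, 0.2520], E[r] = 1.0040, γ^t·E[r] = 0.491960, running G = 1.131960
t=3: π = [0.3440, 0.4108, 0.2452], E[r] = 0.9844, γ^t·E[r] = 0.337649, running G = 1.469609
t=4: π = [0.3478, 0.4080, 0.2443], E[r] = 1.0060, γ^t·E[r] = 0.241531, running G = 1.711140
t=5: π = [0.3468, 0.4081, 0.2451], E[r] = 0.9987, γ^t·E[r] = 0.167853, running G = 1.878993

G = 1.8790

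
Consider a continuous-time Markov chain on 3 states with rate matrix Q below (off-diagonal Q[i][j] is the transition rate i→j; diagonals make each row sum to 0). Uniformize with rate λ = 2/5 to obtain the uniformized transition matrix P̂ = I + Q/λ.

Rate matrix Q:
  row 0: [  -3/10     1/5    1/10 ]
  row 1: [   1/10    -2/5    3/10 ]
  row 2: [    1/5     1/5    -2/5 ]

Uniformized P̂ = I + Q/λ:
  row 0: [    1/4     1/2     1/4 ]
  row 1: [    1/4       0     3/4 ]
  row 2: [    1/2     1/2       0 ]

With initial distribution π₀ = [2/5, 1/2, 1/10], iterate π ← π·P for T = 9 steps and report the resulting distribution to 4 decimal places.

t=0: π = [0.4000, 0.5000, 0.1000]
t=1: π = [0.2750, 0.2500, 0.4750]
t=2: π = [0.3688, 0.3750, 0.2563]
t=3: π = [0.3141, 0.3125, 0.3734]
t=4: π = [0.3434, 0.3438, 0.3129]
t=5: π = [0.3282, 0.3281, 0.3437]
t=6: π = [0.3359, 0.3359, 0.3281]
t=7: π = [0.3320, 0.3320, 0.3359]
t=8: π = [0.3340, 0.3340, 0.3320]
t=9: π = [0.3330, 0.3330, 0.3340]

π = [0.3330, 0.3330, 0.3340]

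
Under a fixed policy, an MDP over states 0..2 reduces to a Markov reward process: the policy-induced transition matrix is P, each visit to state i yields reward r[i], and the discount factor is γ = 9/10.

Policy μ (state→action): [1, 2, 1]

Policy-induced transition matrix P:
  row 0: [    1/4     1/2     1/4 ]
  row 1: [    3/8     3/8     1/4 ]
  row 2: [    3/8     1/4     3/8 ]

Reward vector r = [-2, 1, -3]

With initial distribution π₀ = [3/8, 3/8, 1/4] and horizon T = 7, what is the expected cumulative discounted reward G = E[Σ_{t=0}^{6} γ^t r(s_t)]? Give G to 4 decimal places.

G = -5.9137

t=0: π = [0.3750, 0.3750, 0.2500], E[r] = -1.1250, γ^t·E[r] = -1.125000, running G = -1.125000
t=1: π = [0.3281, 0.3906, 0.2813], E[r] = -1.1094, γ^t·E[r] = -0.998438, running G = -2.123438
t=2: π = [0.3340, 0.3809, 0.2852], E[r] = -1.1426, γ^t·E[r] = -0.925488, running G = -3.048926
t=3: π = [0.3333, 0.3811, 0.2856], E[r] = -1.1423, γ^t·E[r] = -0.832761, running G = -3.881687
t=4: π = [0.3333, 0.3810, 0.2857], E[r] = -1.1429, γ^t·E[r] = -0.749826, running G = -4.631513
t=5: π = [0.3333, 0.3810, 0.2857], E[r] = -1.1428, γ^t·E[r] = -0.674841, running G = -5.306354
t=6: π = [0.3333, 0.3810, 0.2857], E[r] = -1.1429, γ^t·E[r] = -0.607361, running G = -5.913715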